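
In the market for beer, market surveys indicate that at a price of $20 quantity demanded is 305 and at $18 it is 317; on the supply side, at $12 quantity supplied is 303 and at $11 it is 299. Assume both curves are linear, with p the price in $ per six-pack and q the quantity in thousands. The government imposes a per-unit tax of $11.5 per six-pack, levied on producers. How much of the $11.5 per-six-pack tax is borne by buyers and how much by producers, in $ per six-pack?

Buyers bear $4.6 per six-pack; producers bear $6.9 per six-pack.

Demand slope: (317 − 305)/(18 − 20) = -6, so qd = 425 − 6p.
Supply slope: (299 − 303)/(11 − 12) = 4, so qs = 4p + 255.
Without the tax, 425 − 6p = 4p + 255 gives 10p = 170, so p* = $17 and q* = 323.
With the tax collected from producers, supply shifts: qs = 4(p − 11.5) + 255.
New equilibrium: buyers pay $21.6, producers receive $10.1, q = 295.4. (Wedge: pb − ps = 11.5.)
Burden on buyers: $4.6; on producers: $6.9. (They sum to $11.5.)
The less price-elastic side of the market bears the larger share of a per-unit tax.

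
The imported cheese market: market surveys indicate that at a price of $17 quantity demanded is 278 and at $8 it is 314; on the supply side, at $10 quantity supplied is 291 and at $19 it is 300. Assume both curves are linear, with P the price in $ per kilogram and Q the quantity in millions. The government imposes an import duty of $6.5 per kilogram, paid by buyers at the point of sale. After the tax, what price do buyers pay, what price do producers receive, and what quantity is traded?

Buyers pay $14.3; producers receive $7.8; quantity = 288.8.

Demand slope: (314 − 278)/(8 − 17) = -4, so Qd = 346 − 4P.
Supply slope: (300 − 291)/(19 − 10) = 1, so Qs = P + 281.
Before the tax: set 346 − 4P = P + 281 → P* = $13, Q* = 294.
With the tax collected from buyers, demand (in seller-price terms) shifts: Qd = 346 − 4(P + 6.5).
New equilibrium: buyers pay $14.3, producers receive $7.8, Q = 288.8. (Wedge: Pb − Ps = 6.5.)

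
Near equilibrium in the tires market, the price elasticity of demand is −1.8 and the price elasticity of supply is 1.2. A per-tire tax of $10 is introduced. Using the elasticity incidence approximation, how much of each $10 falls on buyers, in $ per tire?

Buyers bear ≈ $4 per tire.

Incidence ratio: buyers' share ≈ εs / (εs + |εd|) = 1.2 / (1.2 + 1.8) = 0.4.
So buyers bear ≈ 0.4 × $10 = $4; suppliers bear $6.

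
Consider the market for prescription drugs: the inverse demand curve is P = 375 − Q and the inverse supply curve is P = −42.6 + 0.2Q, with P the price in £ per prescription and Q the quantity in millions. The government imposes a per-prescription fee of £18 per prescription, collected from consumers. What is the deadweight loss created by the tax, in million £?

Deadweight loss = £135 million.

Inverting to Q(P) form: Qd = 375 − P; Qs = 5P + 213.
Before the tax: set 375 − P = 5P + 213 → P* = £27, Q* = 348.
With the tax collected from consumers, demand (in seller-price terms) shifts: Qd = 375 − (P + 18).
Solving gives Q = 333 with consumers paying £42 and suppliers receiving £24 (the £18 wedge).
Quantity falls by |ΔQ| = |348 − 333| = 15.
DWL = ½ · t · |ΔQ| = ½ · 18 · 15 = £135.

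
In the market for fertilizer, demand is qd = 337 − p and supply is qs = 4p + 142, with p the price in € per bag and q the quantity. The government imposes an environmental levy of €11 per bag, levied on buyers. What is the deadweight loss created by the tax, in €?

Deadweight loss = €48.4.

Before the tax: set 337 − p = 4p + 142 → p* = €39, q* = 298.
With the tax collected from buyers, demand (in seller-price terms) shifts: qd = 337 − (p + 11).
Solving gives q = 289.2 with buyers paying €47.8 and sellers receiving €36.8 (the €11 wedge).
Quantity falls by |ΔQ| = |298 − 289.2| = 8.8.
DWL = ½ · t · |ΔQ| = ½ · 11 · 8.8 = €48.4.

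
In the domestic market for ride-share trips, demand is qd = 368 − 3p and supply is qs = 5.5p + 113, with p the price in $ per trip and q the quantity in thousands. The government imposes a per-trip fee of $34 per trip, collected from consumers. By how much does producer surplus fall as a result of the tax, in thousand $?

Before the tax: set 368 − 3p = 5.5p + 113 → p* = $30, q* = 278.
With the tax collected from consumers, demand (in seller-price terms) shifts: qd = 368 − 3(p + 34).
New equilibrium: consumers pay $52, suppliers receive $18, q = 212. (Wedge: pb − ps = 34.)
ΔPS is the trapezoid between Q = 212 and Q = 278 of height $12: ½ · (278 + 212) · 12 = $2940.

Producer surplus falls by $2940 thousand.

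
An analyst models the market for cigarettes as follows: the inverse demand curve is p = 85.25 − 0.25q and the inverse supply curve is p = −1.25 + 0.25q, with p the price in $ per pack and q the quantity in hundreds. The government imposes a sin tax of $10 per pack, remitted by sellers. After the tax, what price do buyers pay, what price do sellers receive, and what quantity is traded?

Buyers pay $47; sellers receive $37; quantity = 153.

Inverting to q(p) form: qd = 341 − 4p; qs = 4p + 5.
Before the tax: set 341 − 4p = 4p + 5 → p* = $42, q* = 173.
With the tax collected from sellers, supply shifts: qs = 4(p − 10) + 5.
New equilibrium: buyers pay $47, sellers receive $37, q = 153. (Wedge: pb − ps = 10.)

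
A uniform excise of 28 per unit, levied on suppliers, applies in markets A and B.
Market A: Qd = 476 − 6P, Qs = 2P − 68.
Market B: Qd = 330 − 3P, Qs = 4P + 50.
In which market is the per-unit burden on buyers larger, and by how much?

Market A: pre-tax P* = 68, Q* = 68; post-tax Q = 26; per-unit burden on buyers = 7.
Market B: pre-tax P* = 40, Q* = 210; post-tax Q = 162; per-unit burden on buyers = 16.
Difference: 7 vs 16 → market B is larger by 9.

Market B, by 9.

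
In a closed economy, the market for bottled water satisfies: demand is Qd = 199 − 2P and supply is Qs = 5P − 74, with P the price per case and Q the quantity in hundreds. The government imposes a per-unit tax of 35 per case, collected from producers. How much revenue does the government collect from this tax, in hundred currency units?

Tax revenue = 2485 hundred.

Before the tax: set 199 − 2P = 5P − 74 → P* = 39, Q* = 121.
With the tax collected from producers, supply shifts: Qs = 5(P − 35) − 74.
Solving gives Q = 71 with buyers paying 64 and producers receiving 29 (the 35 wedge).
Revenue = t · Q = 35 · 71 = 2485.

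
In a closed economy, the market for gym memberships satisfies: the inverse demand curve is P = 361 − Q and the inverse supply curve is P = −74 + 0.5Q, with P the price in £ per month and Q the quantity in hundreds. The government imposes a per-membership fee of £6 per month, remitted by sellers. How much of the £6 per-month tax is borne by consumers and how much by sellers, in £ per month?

Consumers bear £4 per month; sellers bear £2 per month.

Inverting to Q(P) form: Qd = 361 − P; Qs = 2P + 148.
Before the tax: set 361 − P = 2P + 148 → P* = £71, Q* = 290.
With the tax collected from sellers, supply shifts: Qs = 2(P − 6) + 148.
Solving gives Q = 286 with consumers paying £75 and sellers receiving £69 (the £6 wedge).
Burden on consumers: £4; on sellers: £2. (They sum to £6.)
The less price-elastic side of the market bears the larger share of a per-unit tax.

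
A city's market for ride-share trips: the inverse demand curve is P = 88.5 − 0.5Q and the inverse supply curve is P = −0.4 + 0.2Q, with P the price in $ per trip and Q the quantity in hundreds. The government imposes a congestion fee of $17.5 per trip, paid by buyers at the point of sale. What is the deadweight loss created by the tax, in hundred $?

Inverting to Q(P) form: Qd = 177 − 2P; Qs = 5P + 2.
Without the tax, 177 − 2P = 5P + 2 gives 7P = 175, so P* = $25 and Q* = 127.
With the tax collected from buyers, demand (in seller-price terms) shifts: Qd = 177 − 2(P + 17.5).
New equilibrium: buyers pay $37.5, sellers receive $20, Q = 102. (Wedge: Pb − Ps = 17.5.)
Quantity falls by |ΔQ| = |127 − 102| = 25.
DWL = ½ · t · |ΔQ| = ½ · 17.5 · 25 = $218.75.

Deadweight loss = $218.75 hundred.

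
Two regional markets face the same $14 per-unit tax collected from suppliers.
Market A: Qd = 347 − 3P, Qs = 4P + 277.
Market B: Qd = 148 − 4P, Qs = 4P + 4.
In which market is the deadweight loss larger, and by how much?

Market B, by $28.

Market A: pre-tax P* = $10, Q* = 317; post-tax Q = 293; deadweight loss = $168.
Market B: pre-tax P* = $18, Q* = 76; post-tax Q = 48; deadweight loss = $196.
Difference: $168 vs $196 → market B is larger by $28.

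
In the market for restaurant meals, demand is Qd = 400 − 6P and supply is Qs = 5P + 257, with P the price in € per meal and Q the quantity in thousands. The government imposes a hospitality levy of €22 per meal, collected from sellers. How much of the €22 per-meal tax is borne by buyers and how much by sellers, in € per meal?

Before the tax: set 400 − 6P = 5P + 257 → P* = €13, Q* = 322.
With the tax collected from sellers, supply shifts: Qs = 5(P − 22) + 257.
Solving gives Q = 262 with buyers paying €23 and sellers receiving €1 (the €22 wedge).
Burden on buyers: €10; on sellers: €12. (They sum to €22.)
The less price-elastic side of the market bears the larger share of a per-unit tax.

Buyers bear €10 per meal; sellers bear €12 per meal.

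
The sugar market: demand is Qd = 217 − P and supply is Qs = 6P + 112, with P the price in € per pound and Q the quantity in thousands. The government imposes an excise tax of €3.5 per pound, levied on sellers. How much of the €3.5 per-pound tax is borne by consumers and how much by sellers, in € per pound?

Consumers bear €3 per pound; sellers bear €0.5 per pound.

Without the tax, 217 − P = 6P + 112 gives 7P = 105, so P* = €15 and Q* = 202.
With the tax collected from sellers, supply shifts: Qs = 6(P − 3.5) + 112.
Solving gives Q = 199 with consumers paying €18 and sellers receiving €14.5 (the €3.5 wedge).
Burden on consumers: €3; on sellers: €0.5. (They sum to €3.5.)
The less price-elastic side of the market bears the larger share of a per-unit tax.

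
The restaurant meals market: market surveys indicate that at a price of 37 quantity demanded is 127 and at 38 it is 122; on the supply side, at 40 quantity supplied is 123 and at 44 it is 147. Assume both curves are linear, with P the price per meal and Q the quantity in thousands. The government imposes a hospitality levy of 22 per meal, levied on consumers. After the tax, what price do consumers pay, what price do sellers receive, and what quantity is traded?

Consumers pay 51; sellers receive 29; quantity = 57.

Demand slope: (122 − 127)/(38 − 37) = -5, so Qd = 312 − 5P.
Supply slope: (147 − 123)/(44 − 40) = 6, so Qs = 6P − 117.
Without the tax, 312 − 5P = 6P − 117 gives 11P = 429, so P* = 39 and Q* = 117.
With the tax collected from consumers, demand (in seller-price terms) shifts: Qd = 312 − 5(P + 22).
Solving gives Q = 57 with consumers paying 51 and sellers receiving 29 (the 22 wedge).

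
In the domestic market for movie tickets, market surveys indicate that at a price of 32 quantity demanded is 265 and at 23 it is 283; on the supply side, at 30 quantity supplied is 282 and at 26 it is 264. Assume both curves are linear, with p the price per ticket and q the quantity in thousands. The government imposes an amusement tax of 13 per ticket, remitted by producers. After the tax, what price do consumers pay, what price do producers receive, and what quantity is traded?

Consumers pay 37; producers receive 24; quantity = 255.

Demand slope: (283 − 265)/(23 − 32) = -2, so qd = 329 − 2p.
Supply slope: (264 − 282)/(26 − 30) = 4.5, so qs = 4.5p + 147.
Without the tax, 329 − 2p = 4.5p + 147 gives 6.5p = 182, so p* = 28 and q* = 273.
With the tax collected from producers, supply shifts: qs = 4.5(p − 13) + 147.
New equilibrium: consumers pay 37, producers receive 24, q = 255. (Wedge: pb − ps = 13.)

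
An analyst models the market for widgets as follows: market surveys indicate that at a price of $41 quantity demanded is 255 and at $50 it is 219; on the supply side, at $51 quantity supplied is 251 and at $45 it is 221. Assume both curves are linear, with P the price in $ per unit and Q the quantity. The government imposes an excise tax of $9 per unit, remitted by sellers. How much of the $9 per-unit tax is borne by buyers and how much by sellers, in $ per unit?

Demand slope: (219 − 255)/(50 − 41) = -4, so Qd = 419 − 4P.
Supply slope: (221 − 251)/(45 − 51) = 5, so Qs = 5P − 4.
Without the tax, 419 − 4P = 5P − 4 gives 9P = 423, so P* = $47 and Q* = 231.
With the tax collected from sellers, supply shifts: Qs = 5(P − 9) − 4.
New equilibrium: buyers pay $52, sellers receive $43, Q = 211. (Wedge: Pb − Ps = 9.)
Burden on buyers: $5; on sellers: $4. (They sum to $9.)
The less price-elastic side of the market bears the larger share of a per-unit tax.

Buyers bear $5 per unit; sellers bear $4 per unit.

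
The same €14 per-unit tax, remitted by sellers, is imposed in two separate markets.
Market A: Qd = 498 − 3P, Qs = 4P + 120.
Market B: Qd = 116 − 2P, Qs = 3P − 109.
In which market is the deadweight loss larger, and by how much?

Market A: pre-tax P* = €54, Q* = 336; post-tax Q = 312; deadweight loss = €168.
Market B: pre-tax P* = €45, Q* = 26; post-tax Q = 9.2; deadweight loss = €117.6.
Difference: €168 vs €117.6 → market A is larger by €50.4.

Market A, by €50.4.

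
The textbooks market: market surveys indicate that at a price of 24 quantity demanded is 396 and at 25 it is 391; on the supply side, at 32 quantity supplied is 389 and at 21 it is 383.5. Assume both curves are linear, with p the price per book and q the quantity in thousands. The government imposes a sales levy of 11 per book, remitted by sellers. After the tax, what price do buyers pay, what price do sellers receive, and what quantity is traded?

Demand slope: (391 − 396)/(25 − 24) = -5, so qd = 516 − 5p.
Supply slope: (383.5 − 389)/(21 − 32) = 0.5, so qs = 0.5p + 373.
Before the tax: set 516 − 5p = 0.5p + 373 → p* = 26, q* = 386.
With the tax collected from sellers, supply shifts: qs = 0.5(p − 11) + 373.
Solving gives q = 381 with buyers paying 27 and sellers receiving 16 (the 11 wedge).
The less price-elastic side of the market bears the larger share of a per-unit tax.

Buyers pay 27; sellers receive 16; quantity = 381.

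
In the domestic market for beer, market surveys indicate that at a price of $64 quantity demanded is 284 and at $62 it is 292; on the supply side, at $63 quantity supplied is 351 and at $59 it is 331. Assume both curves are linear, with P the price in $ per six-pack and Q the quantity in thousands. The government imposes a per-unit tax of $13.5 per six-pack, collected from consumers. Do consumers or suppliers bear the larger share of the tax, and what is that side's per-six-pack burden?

Demand slope: (292 − 284)/(62 − 64) = -4, so Qd = 540 − 4P.
Supply slope: (331 − 351)/(59 − 63) = 5, so Qs = 5P + 36.
Before the tax: set 540 − 4P = 5P + 36 → P* = $56, Q* = 316.
With the tax collected from consumers, demand (in seller-price terms) shifts: Qd = 540 − 4(P + 13.5).
Solving gives Q = 286 with consumers paying $63.5 and suppliers receiving $50 (the $13.5 wedge).
Per-six-pack burden: consumers $7.5, suppliers $6.
Consumers take the larger share because demand is less price-elastic here (demand slope 4 vs supply slope 5).

Consumers bear the larger share: $7.5 per six-pack.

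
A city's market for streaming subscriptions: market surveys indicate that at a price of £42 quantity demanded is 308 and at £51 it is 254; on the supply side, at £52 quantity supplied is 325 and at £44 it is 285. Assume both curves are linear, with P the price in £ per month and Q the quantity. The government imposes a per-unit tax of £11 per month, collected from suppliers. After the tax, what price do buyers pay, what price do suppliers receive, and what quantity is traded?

Buyers pay £50; suppliers receive £39; quantity = 260.

Demand slope: (254 − 308)/(51 − 42) = -6, so Qd = 560 − 6P.
Supply slope: (285 − 325)/(44 − 52) = 5, so Qs = 5P + 65.
Before the tax: set 560 − 6P = 5P + 65 → P* = £45, Q* = 290.
With the tax collected from suppliers, supply shifts: Qs = 5(P − 11) + 65.
New equilibrium: buyers pay £50, suppliers receive £39, Q = 260. (Wedge: Pb − Ps = 11.)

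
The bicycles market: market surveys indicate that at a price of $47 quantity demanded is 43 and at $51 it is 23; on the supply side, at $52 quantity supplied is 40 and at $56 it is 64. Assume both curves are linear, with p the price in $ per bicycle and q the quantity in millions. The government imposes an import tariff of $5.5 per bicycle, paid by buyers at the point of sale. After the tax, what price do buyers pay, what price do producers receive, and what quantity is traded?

Buyers pay $53; producers receive $47.5; quantity = 13.

Demand slope: (23 − 43)/(51 − 47) = -5, so qd = 278 − 5p.
Supply slope: (64 − 40)/(56 − 52) = 6, so qs = 6p − 272.
Before the tax: set 278 − 5p = 6p − 272 → p* = $50, q* = 28.
With the tax collected from buyers, demand (in seller-price terms) shifts: qd = 278 − 5(p + 5.5).
New equilibrium: buyers pay $53, producers receive $47.5, q = 13. (Wedge: pb − ps = 5.5.)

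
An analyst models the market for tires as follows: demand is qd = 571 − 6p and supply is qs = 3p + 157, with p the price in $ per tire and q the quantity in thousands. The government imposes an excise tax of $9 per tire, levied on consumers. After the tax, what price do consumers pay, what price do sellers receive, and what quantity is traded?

Without the tax, 571 − 6p = 3p + 157 gives 9p = 414, so p* = $46 and q* = 295.
With the tax collected from consumers, demand (in seller-price terms) shifts: qd = 571 − 6(p + 9).
Solving gives q = 277 with consumers paying $49 and sellers receiving $40 (the $9 wedge).
The less price-elastic side of the market bears the larger share of a per-unit tax.

Consumers pay $49; sellers receive $40; quantity = 277.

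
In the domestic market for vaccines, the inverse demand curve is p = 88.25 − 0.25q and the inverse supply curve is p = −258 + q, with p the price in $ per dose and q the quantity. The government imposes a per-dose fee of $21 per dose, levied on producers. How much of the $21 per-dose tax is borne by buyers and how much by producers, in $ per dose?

Buyers bear $4.2 per dose; producers bear $16.8 per dose.

Rewrite in direct form: qd = 353 − 4p and qs = p + 258.
Without the tax, 353 − 4p = p + 258 gives 5p = 95, so p* = $19 and q* = 277.
With the tax collected from producers, supply shifts: qs = (p − 21) + 258.
Solving gives q = 260.2 with buyers paying $23.2 and producers receiving $2.2 (the $21 wedge).
Burden on buyers: $4.2; on producers: $16.8. (They sum to $21.)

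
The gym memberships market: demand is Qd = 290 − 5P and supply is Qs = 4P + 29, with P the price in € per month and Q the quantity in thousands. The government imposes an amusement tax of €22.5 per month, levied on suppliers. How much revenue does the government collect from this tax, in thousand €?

Tax revenue = €2137.5 thousand.

Before the tax: set 290 − 5P = 4P + 29 → P* = €29, Q* = 145.
With the tax collected from suppliers, supply shifts: Qs = 4(P − 22.5) + 29.
Solving gives Q = 95 with buyers paying €39 and suppliers receiving €16.5 (the €22.5 wedge).
Revenue = t · Q = 22.5 · 95 = €2137.5.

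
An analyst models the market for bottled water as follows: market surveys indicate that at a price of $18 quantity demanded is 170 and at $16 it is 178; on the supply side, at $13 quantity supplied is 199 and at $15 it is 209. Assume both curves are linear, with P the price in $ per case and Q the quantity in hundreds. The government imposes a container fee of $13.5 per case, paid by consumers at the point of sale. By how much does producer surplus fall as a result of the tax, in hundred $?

Producer surplus falls by $1074 hundred.

Demand slope: (178 − 170)/(16 − 18) = -4, so Qd = 242 − 4P.
Supply slope: (209 − 199)/(15 − 13) = 5, so Qs = 5P + 134.
Without the tax, 242 − 4P = 5P + 134 gives 9P = 108, so P* = $12 and Q* = 194.
With the tax collected from consumers, demand (in seller-price terms) shifts: Qd = 242 − 4(P + 13.5).
New equilibrium: consumers pay $19.5, producers receive $6, Q = 164. (Wedge: Pb − Ps = 13.5.)
ΔPS is the trapezoid between Q = 164 and Q = 194 of height $6: ½ · (194 + 164) · 6 = $1074.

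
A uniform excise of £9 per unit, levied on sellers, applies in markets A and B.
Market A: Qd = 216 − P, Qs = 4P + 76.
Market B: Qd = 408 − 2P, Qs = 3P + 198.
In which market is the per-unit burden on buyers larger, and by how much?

Market A, by £1.8.

Market A: pre-tax P* = £28, Q* = 188; post-tax Q = 180.8; per-unit burden on buyers = £7.2.
Market B: pre-tax P* = £42, Q* = 324; post-tax Q = 313.2; per-unit burden on buyers = £5.4.
Difference: £7.2 vs £5.4 → market A is larger by £1.8.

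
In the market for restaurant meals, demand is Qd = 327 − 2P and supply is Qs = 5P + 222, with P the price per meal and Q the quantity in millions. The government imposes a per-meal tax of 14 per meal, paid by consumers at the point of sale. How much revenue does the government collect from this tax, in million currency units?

Without the tax, 327 − 2P = 5P + 222 gives 7P = 105, so P* = 15 and Q* = 297.
With the tax collected from consumers, demand (in seller-price terms) shifts: Qd = 327 − 2(P + 14).
Solving gives Q = 277 with consumers paying 25 and sellers receiving 11 (the 14 wedge).
Revenue = t · Q = 14 · 277 = 3878.

Tax revenue = 3878 million.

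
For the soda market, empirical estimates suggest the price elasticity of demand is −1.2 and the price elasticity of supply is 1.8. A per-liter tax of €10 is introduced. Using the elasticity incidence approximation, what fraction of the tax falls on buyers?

Buyers' share ≈ 0.6.

Incidence ratio: buyers' share ≈ εs / (εs + |εd|) = 1.8 / (1.8 + 1.2) = 0.6.
Supply is the more elastic side, so buyers bear the larger share.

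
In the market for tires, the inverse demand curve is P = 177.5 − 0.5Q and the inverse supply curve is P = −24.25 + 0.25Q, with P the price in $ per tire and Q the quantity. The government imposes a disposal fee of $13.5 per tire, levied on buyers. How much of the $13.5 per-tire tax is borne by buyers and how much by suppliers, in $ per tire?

Buyers bear $9 per tire; suppliers bear $4.5 per tire.

Rewrite in direct form: Qd = 355 − 2P and Qs = 4P + 97.
Without the tax, 355 − 2P = 4P + 97 gives 6P = 258, so P* = $43 and Q* = 269.
With the tax collected from buyers, demand (in seller-price terms) shifts: Qd = 355 − 2(P + 13.5).
New equilibrium: buyers pay $52, suppliers receive $38.5, Q = 251. (Wedge: Pb − Ps = 13.5.)
Burden on buyers: $9; on suppliers: $4.5. (They sum to $13.5.)
The less price-elastic side of the market bears the larger share of a per-unit tax.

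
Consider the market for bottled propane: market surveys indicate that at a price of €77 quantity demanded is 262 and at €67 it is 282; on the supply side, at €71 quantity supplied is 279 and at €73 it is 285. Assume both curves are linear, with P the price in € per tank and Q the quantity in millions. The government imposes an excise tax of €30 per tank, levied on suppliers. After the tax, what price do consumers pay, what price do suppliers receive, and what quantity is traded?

Consumers pay €88; suppliers receive €58; quantity = 240.

Demand slope: (282 − 262)/(67 − 77) = -2, so Qd = 416 − 2P.
Supply slope: (285 − 279)/(73 − 71) = 3, so Qs = 3P + 66.
Without the tax, 416 − 2P = 3P + 66 gives 5P = 350, so P* = €70 and Q* = 276.
With the tax collected from suppliers, supply shifts: Qs = 3(P − 30) + 66.
Solving gives Q = 240 with consumers paying €88 and suppliers receiving €58 (the €30 wedge).
The less price-elastic side of the market bears the larger share of a per-unit tax.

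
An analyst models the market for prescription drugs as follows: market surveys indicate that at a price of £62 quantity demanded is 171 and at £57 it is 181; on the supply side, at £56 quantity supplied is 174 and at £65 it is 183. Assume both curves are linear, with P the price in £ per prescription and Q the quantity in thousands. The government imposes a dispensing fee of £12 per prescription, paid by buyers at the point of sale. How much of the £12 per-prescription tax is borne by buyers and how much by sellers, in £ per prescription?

Demand slope: (181 − 171)/(57 − 62) = -2, so Qd = 295 − 2P.
Supply slope: (183 − 174)/(65 − 56) = 1, so Qs = P + 118.
Before the tax: set 295 − 2P = P + 118 → P* = £59, Q* = 177.
With the tax collected from buyers, demand (in seller-price terms) shifts: Qd = 295 − 2(P + 12).
Solving gives Q = 169 with buyers paying £63 and sellers receiving £51 (the £12 wedge).
Burden on buyers: £4; on sellers: £8. (They sum to £12.)

Buyers bear £4 per prescription; sellers bear £8 per prescription.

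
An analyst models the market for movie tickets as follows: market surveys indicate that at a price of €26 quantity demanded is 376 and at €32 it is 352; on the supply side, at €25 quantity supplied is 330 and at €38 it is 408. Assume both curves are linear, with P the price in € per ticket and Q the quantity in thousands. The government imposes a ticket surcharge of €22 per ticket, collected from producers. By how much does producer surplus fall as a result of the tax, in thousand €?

Demand slope: (352 − 376)/(32 − 26) = -4, so Qd = 480 − 4P.
Supply slope: (408 − 330)/(38 − 25) = 6, so Qs = 6P + 180.
Without the tax, 480 − 4P = 6P + 180 gives 10P = 300, so P* = €30 and Q* = 360.
With the tax collected from producers, supply shifts: Qs = 6(P − 22) + 180.
New equilibrium: consumers pay €43.2, producers receive €21.2, Q = 307.2. (Wedge: Pb − Ps = 22.)
ΔPS is the trapezoid between Q = 307.2 and Q = 360 of height €8.8: ½ · (360 + 307.2) · 8.8 = €2935.68.

Producer surplus falls by €2935.68 thousand.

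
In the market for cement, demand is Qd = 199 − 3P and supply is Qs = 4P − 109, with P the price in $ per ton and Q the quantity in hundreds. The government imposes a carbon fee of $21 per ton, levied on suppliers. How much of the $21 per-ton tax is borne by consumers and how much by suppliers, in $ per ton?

Before the tax: set 199 − 3P = 4P − 109 → P* = $44, Q* = 67.
With the tax collected from suppliers, supply shifts: Qs = 4(P − 21) − 109.
Solving gives Q = 31 with consumers paying $56 and suppliers receiving $35 (the $21 wedge).
Burden on consumers: $12; on suppliers: $9. (They sum to $21.)
The less price-elastic side of the market bears the larger share of a per-unit tax.

Consumers bear $12 per ton; suppliers bear $9 per ton.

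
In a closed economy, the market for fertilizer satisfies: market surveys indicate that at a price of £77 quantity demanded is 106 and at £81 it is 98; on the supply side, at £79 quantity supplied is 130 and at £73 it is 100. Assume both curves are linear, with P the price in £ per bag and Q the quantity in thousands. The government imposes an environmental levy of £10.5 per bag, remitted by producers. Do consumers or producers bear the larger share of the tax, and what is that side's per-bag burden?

Demand slope: (98 − 106)/(81 − 77) = -2, so Qd = 260 − 2P.
Supply slope: (100 − 130)/(73 − 79) = 5, so Qs = 5P − 265.
Without the tax, 260 − 2P = 5P − 265 gives 7P = 525, so P* = £75 and Q* = 110.
With the tax collected from producers, supply shifts: Qs = 5(P − 10.5) − 265.
New equilibrium: consumers pay £82.5, producers receive £72, Q = 95. (Wedge: Pb − Ps = 10.5.)
Per-bag burden: consumers £7.5, producers £3.
Consumers take the larger share because demand is less price-elastic here (demand slope 2 vs supply slope 5).
The less price-elastic side of the market bears the larger share of a per-unit tax.

Consumers bear the larger share: £7.5 per bag.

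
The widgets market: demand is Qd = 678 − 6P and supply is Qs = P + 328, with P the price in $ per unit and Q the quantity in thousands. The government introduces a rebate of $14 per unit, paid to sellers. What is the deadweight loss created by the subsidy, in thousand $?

Before the subsidy: set 678 − 6P = P + 328 → P* = $50, Q* = 378.
With a per-unit subsidy paid to sellers, each receives P + 14 per unit sold, so supply becomes Qs = (P + 14) + 328.
Solving gives Q = 390 with consumers paying $48 and sellers receiving $62 (the $14 wedge).
Quantity rises by |ΔQ| = |378 − 390| = 12.
DWL = ½ · t · |ΔQ| = ½ · 14 · 12 = $84.

Deadweight loss = $84 thousand.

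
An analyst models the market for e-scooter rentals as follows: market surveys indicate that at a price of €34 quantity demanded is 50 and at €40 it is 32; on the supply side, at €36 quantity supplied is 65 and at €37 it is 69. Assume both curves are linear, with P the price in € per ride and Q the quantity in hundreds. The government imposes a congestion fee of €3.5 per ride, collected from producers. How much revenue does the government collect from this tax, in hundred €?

Demand slope: (32 − 50)/(40 − 34) = -3, so Qd = 152 − 3P.
Supply slope: (69 − 65)/(37 − 36) = 4, so Qs = 4P − 79.
Without the tax, 152 − 3P = 4P − 79 gives 7P = 231, so P* = €33 and Q* = 53.
With the tax collected from producers, supply shifts: Qs = 4(P − 3.5) − 79.
Solving gives Q = 47 with consumers paying €35 and producers receiving €31.5 (the €3.5 wedge).
Revenue = t · Q = 3.5 · 47 = €164.5.

Tax revenue = €164.5 hundred.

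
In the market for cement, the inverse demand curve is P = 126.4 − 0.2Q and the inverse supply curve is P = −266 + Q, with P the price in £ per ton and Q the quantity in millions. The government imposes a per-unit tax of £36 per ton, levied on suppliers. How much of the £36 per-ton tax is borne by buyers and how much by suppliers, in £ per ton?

Rewrite in direct form: Qd = 632 − 5P and Qs = P + 266.
Without the tax, 632 − 5P = P + 266 gives 6P = 366, so P* = £61 and Q* = 327.
With the tax collected from suppliers, supply shifts: Qs = (P − 36) + 266.
Solving gives Q = 297 with buyers paying £67 and suppliers receiving £31 (the £36 wedge).
Burden on buyers: £6; on suppliers: £30. (They sum to £36.)

Buyers bear £6 per ton; suppliers bear £30 per ton.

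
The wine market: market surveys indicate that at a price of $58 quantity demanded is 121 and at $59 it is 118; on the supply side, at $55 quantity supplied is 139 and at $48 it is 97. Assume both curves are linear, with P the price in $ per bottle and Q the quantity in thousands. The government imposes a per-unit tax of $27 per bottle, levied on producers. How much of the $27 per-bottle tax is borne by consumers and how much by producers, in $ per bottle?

Consumers bear $18 per bottle; producers bear $9 per bottle.

Demand slope: (118 − 121)/(59 − 58) = -3, so Qd = 295 − 3P.
Supply slope: (97 − 139)/(48 − 55) = 6, so Qs = 6P − 191.
Before the tax: set 295 − 3P = 6P − 191 → P* = $54, Q* = 133.
With the tax collected from producers, supply shifts: Qs = 6(P − 27) − 191.
Solving gives Q = 79 with consumers paying $72 and producers receiving $45 (the $27 wedge).
Burden on consumers: $18; on producers: $9. (They sum to $27.)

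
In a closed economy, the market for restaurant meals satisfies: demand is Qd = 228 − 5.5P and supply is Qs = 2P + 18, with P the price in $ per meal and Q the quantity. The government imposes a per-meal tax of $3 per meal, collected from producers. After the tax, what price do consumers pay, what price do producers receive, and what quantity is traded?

Without the tax, 228 − 5.5P = 2P + 18 gives 7.5P = 210, so P* = $28 and Q* = 74.
With the tax collected from producers, supply shifts: Qs = 2(P − 3) + 18.
Solving gives Q = 69.6 with consumers paying $28.8 and producers receiving $25.8 (the $3 wedge).
The less price-elastic side of the market bears the larger share of a per-unit tax.

Consumers pay $28.8; producers receive $25.8; quantity = 69.6.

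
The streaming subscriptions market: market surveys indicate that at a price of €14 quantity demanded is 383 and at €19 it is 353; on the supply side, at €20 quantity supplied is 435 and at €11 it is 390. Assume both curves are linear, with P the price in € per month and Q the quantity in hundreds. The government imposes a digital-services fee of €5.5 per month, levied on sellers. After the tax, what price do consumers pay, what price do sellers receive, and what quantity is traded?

Consumers pay €14.5; sellers receive €9; quantity = 380.

Demand slope: (353 − 383)/(19 − 14) = -6, so Qd = 467 − 6P.
Supply slope: (390 − 435)/(11 − 20) = 5, so Qs = 5P + 335.
Without the tax, 467 − 6P = 5P + 335 gives 11P = 132, so P* = €12 and Q* = 395.
With the tax collected from sellers, supply shifts: Qs = 5(P − 5.5) + 335.
New equilibrium: consumers pay €14.5, sellers receive €9, Q = 380. (Wedge: Pb − Ps = 5.5.)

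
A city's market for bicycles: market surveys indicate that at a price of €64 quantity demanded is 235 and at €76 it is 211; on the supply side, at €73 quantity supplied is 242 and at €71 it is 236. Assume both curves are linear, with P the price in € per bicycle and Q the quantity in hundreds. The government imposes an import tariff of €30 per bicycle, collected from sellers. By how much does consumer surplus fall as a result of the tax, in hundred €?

Demand slope: (211 − 235)/(76 − 64) = -2, so Qd = 363 − 2P.
Supply slope: (236 − 242)/(71 − 73) = 3, so Qs = 3P + 23.
Without the tax, 363 − 2P = 3P + 23 gives 5P = 340, so P* = €68 and Q* = 227.
With the tax collected from sellers, supply shifts: Qs = 3(P − 30) + 23.
Solving gives Q = 191 with consumers paying €86 and sellers receiving €56 (the €30 wedge).
ΔCS is the trapezoid between Q = 191 and Q = 227 of height €18: ½ · (227 + 191) · 18 = €3762.

Consumer surplus falls by €3762 hundred.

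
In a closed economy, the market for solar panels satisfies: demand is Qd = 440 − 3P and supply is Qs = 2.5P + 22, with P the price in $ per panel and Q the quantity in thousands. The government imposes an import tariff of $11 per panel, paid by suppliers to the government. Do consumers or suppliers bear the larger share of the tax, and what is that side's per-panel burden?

Before the tax: set 440 − 3P = 2.5P + 22 → P* = $76, Q* = 212.
With the tax collected from suppliers, supply shifts: Qs = 2.5(P − 11) + 22.
Solving gives Q = 197 with consumers paying $81 and suppliers receiving $70 (the $11 wedge).
Per-panel burden: consumers $5, suppliers $6.
Suppliers take the larger share because supply is less price-elastic here (demand slope 3 vs supply slope 2.5).

Suppliers bear the larger share: $6 per panel.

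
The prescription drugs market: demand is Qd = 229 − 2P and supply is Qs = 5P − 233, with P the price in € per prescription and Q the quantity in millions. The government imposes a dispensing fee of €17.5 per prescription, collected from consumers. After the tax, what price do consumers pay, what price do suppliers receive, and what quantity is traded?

Without the tax, 229 − 2P = 5P − 233 gives 7P = 462, so P* = €66 and Q* = 97.
With the tax collected from consumers, demand (in seller-price terms) shifts: Qd = 229 − 2(P + 17.5).
Solving gives Q = 72 with consumers paying €78.5 and suppliers receiving €61 (the €17.5 wedge).

Consumers pay €78.5; suppliers receive €61; quantity = 72.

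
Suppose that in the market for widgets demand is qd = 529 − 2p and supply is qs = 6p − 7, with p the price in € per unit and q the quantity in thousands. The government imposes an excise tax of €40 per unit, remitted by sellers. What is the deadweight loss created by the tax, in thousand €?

Deadweight loss = €1200 thousand.

Before the tax: set 529 − 2p = 6p − 7 → p* = €67, q* = 395.
With the tax collected from sellers, supply shifts: qs = 6(p − 40) − 7.
Solving gives q = 335 with buyers paying €97 and sellers receiving €57 (the €40 wedge).
Quantity falls by |ΔQ| = |395 − 335| = 60.
DWL = ½ · t · |ΔQ| = ½ · 40 · 60 = €1200.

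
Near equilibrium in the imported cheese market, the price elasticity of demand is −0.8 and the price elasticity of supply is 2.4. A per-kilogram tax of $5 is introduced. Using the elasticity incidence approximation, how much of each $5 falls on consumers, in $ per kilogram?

Consumers bear ≈ $3.75 per kilogram.

Incidence ratio: consumers' share ≈ εs / (εs + |εd|) = 2.4 / (2.4 + 0.8) = 0.75.
So consumers bear ≈ 0.75 × $5 = $3.75; producers bear $1.25.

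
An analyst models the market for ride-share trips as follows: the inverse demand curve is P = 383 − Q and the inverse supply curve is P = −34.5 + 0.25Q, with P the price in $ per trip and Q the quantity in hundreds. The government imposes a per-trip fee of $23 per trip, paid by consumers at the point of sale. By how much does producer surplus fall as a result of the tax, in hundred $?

Producer surplus falls by $1494.08 hundred.

Inverting to Q(P) form: Qd = 383 − P; Qs = 4P + 138.
Before the tax: set 383 − P = 4P + 138 → P* = $49, Q* = 334.
With the tax collected from consumers, demand (in seller-price terms) shifts: Qd = 383 − (P + 23).
New equilibrium: consumers pay $67.4, suppliers receive $44.4, Q = 315.6. (Wedge: Pb − Ps = 23.)
ΔPS is the trapezoid between Q = 315.6 and Q = 334 of height $4.6: ½ · (334 + 315.6) · 4.6 = $1494.08.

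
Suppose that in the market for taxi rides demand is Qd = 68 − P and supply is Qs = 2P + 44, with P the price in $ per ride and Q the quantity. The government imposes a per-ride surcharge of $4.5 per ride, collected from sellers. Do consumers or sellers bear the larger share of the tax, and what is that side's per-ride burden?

Without the tax, 68 − P = 2P + 44 gives 3P = 24, so P* = $8 and Q* = 60.
With the tax collected from sellers, supply shifts: Qs = 2(P − 4.5) + 44.
Solving gives Q = 57 with consumers paying $11 and sellers receiving $6.5 (the $4.5 wedge).
Per-ride burden: consumers $3, sellers $1.5.
Consumers take the larger share because demand is less price-elastic here (demand slope 1 vs supply slope 2).

Consumers bear the larger share: $3 per ride.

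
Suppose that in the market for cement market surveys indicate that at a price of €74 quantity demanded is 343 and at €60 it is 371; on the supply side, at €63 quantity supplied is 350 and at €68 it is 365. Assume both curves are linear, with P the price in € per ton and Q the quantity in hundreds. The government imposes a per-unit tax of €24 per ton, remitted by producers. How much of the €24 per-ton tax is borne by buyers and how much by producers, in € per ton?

Buyers bear €14.4 per ton; producers bear €9.6 per ton.

Demand slope: (371 − 343)/(60 − 74) = -2, so Qd = 491 − 2P.
Supply slope: (365 − 350)/(68 − 63) = 3, so Qs = 3P + 161.
Before the tax: set 491 − 2P = 3P + 161 → P* = €66, Q* = 359.
With the tax collected from producers, supply shifts: Qs = 3(P − 24) + 161.
Solving gives Q = 330.2 with buyers paying €80.4 and producers receiving €56.4 (the €24 wedge).
Burden on buyers: €14.4; on producers: €9.6. (They sum to €24.)
The less price-elastic side of the market bears the larger share of a per-unit tax.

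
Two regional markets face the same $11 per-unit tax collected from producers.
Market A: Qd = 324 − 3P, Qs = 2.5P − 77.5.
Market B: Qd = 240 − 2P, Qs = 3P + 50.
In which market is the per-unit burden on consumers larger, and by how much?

Market A: pre-tax P* = $73, Q* = 105; post-tax Q = 90; per-unit burden on consumers = $5.
Market B: pre-tax P* = $38, Q* = 164; post-tax Q = 150.8; per-unit burden on consumers = $6.6.
Difference: $5 vs $6.6 → market B is larger by $1.6.

Market B, by $1.6.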